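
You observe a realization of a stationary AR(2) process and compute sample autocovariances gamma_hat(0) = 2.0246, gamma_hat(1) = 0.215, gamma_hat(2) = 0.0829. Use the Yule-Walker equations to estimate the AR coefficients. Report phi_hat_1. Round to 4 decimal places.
\hat\phi_{1} = 0.1030

The Yule-Walker equations for an AR(p) process read, in matrix form,
  Gamma_p phi = r_p,   with   (Gamma_p)_{ij} = gamma(|i - j|),
                       (r_p)_i = gamma(i),   i,j = 1..p.
Substitute the sample gammas (Toeplitz matrix and right-hand side of size 2):
  Gamma_p = [[2.0246, 0.215], [0.215, 2.0246]]
  r_p     = [0.215, 0.0829]
Written out:
  2.0246 phi_1 + 0.215 phi_2 = 0.215
  0.215 phi_1 + 2.0246 phi_2 = 0.0829
Solve by Cramer's rule:
  det = gamma(0)^2 - gamma(1)^2 = (2.0246)^2 - (0.215)^2 = 4.09900516 - 0.046225 = 4.05278016
  phi_hat_1 = [gamma(1) gamma(0) - gamma(1) gamma(2)] / det = [(0.215)(2.0246) - (0.215)(0.0829)] / 4.05278016 = 0.4174655 / 4.05278016 = 0.103
  phi_hat_2 = [gamma(0) gamma(2) - gamma(1)^2] / det = [(2.0246)(0.0829) - (0.215)^2] / 4.05278016 = 0.12161434 / 4.05278016 = 0.03
So phi_hat = [0.1030, 0.0300].
Therefore phi_hat_1 = 0.1030.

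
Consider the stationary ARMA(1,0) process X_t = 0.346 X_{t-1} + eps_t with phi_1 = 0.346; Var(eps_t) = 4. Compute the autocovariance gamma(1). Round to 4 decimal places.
\gamma(1) = 1.5722

Multiply the model equation by X_{t-k} and take expectations. With theta_0 = psi_0 = 1 and psi_j the MA(infinity) weights, this gives
  gamma(k) - sum_i phi_i gamma(k-i) = c_k,
  c_k = sigma^2 * sum_{j=k..q} theta_j psi_{j-k}   (c_k = 0 for k > q),
using gamma(-m) = gamma(m).
Pure AR (q = 0): c_0 = sigma^2 = 4, c_k = 0 for k >= 1.
Equations for k = 0 and k = 1 (AR order 1):
  gamma(0) = phi_1 gamma(1) + c_0
  gamma(1) = phi_1 gamma(0) + c_1
Substituting the second into the first: gamma(0) (1 - phi_1^2) = c_0 + phi_1 c_1, so
  gamma(0) = c_0 / (1 - phi_1^2) = 4 / (1 - (0.346)^2) = 4 / 0.880284 = 4.543988.
  gamma(1) = phi_1 gamma(0) = (0.346)(4.543988) = 1.57222.
Therefore gamma(1) = 1.5722 (to 4 decimal places).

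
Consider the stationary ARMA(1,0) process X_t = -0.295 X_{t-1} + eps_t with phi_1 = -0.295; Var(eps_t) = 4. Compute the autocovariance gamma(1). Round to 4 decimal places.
\gamma(1) = -1.2925

Multiply the model equation by X_{t-k} and take expectations. With theta_0 = psi_0 = 1 and psi_j the MA(infinity) weights, this gives
  gamma(k) - sum_i phi_i gamma(k-i) = c_k,
  c_k = sigma^2 * sum_{j=k..q} theta_j psi_{j-k}   (c_k = 0 for k > q),
using gamma(-m) = gamma(m).
Pure AR (q = 0): c_0 = sigma^2 = 4, c_k = 0 for k >= 1.
Equations for k = 0 and k = 1 (AR order 1):
  gamma(0) = phi_1 gamma(1) + c_0
  gamma(1) = phi_1 gamma(0) + c_1
Substituting the second into the first: gamma(0) (1 - phi_1^2) = c_0 + phi_1 c_1, so
  gamma(0) = c_0 / (1 - phi_1^2) = 4 / (1 - (-0.295)^2) = 4 / 0.912975 = 4.381281.
  gamma(1) = phi_1 gamma(0) = (-0.295)(4.381281) = -1.292478.
Therefore gamma(1) = -1.2925 (to 4 decimal places).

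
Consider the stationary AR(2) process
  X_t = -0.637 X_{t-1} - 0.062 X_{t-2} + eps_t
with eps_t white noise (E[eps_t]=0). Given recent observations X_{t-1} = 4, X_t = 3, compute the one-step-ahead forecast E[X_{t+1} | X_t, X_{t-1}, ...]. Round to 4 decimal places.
E[X_{t+1} \mid \mathcal F_t] = -2.1590

For an AR(p) model X_t = c + sum_i phi_i X_{t-i} + eps_t, the
one-step-ahead conditional mean is
  E[X_{t+1} | X_t, ...] = c + sum_i phi_i X_{t+1-i}.
Substitute known values:
  E[X_{t+1} | ...] = (-0.637) * (3) + (-0.062) * (4)
                   = -2.1590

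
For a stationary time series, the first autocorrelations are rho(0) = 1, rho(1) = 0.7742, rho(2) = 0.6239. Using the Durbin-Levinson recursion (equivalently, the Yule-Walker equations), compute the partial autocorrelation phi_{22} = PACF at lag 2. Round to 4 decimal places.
\phi_{22} = 0.0612

The PACF at lag k is phi_{kk}, the last component of the solution
to the Yule-Walker system G_k phi = r_k where
  (G_k)_{ij} = rho(|i - j|), (r_k)_i = rho(i), i,j = 1..k.
Equivalently, Durbin-Levinson gives phi_{kk} iteratively:
  phi_{11} = rho(1)
  phi_{kk} = [rho(k) - sum_{j=1..k-1} phi_{k-1,j} rho(k-j)]
            / [1 - sum_{j=1..k-1} phi_{k-1,j} rho(j)],
  phi_{k,j} = phi_{k-1,j} - phi_{kk} phi_{k-1,k-j},  j = 1..k-1.
Step k = 1:
  phi_11 = rho(1) = 0.7742.
Step k = 2:
  phi_22 = [rho(2) - phi_11 rho(1)] / [1 - phi_11 rho(1)] = [0.6239 - (0.7742)(0.7742)] / [1 - (0.7742)(0.7742)]
         = 0.02451436 / 0.40061436 = 0.0612.
Therefore phi_{22} = 0.0612.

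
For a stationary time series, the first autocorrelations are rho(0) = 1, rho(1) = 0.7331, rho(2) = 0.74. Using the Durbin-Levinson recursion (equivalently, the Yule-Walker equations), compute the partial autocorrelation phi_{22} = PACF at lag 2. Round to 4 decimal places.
\phi_{22} = 0.4379

The PACF at lag k is phi_{kk}, the last component of the solution
to the Yule-Walker system G_k phi = r_k where
  (G_k)_{ij} = rho(|i - j|), (r_k)_i = rho(i), i,j = 1..k.
Equivalently, Durbin-Levinson gives phi_{kk} iteratively:
  phi_{11} = rho(1)
  phi_{kk} = [rho(k) - sum_{j=1..k-1} phi_{k-1,j} rho(k-j)]
            / [1 - sum_{j=1..k-1} phi_{k-1,j} rho(j)],
  phi_{k,j} = phi_{k-1,j} - phi_{kk} phi_{k-1,k-j},  j = 1..k-1.
Step k = 1:
  phi_11 = rho(1) = 0.7331.
Step k = 2:
  phi_22 = [rho(2) - phi_11 rho(1)] / [1 - phi_11 rho(1)] = [0.74 - (0.7331)(0.7331)] / [1 - (0.7331)(0.7331)]
         = 0.20256439 / 0.46256439 = 0.4379.
Therefore phi_{22} = 0.4379.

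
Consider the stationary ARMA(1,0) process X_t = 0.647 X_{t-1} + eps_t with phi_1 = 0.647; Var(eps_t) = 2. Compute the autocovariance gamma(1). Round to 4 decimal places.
\gamma(1) = 2.2257

Multiply the model equation by X_{t-k} and take expectations. With theta_0 = psi_0 = 1 and psi_j the MA(infinity) weights, this gives
  gamma(k) - sum_i phi_i gamma(k-i) = c_k,
  c_k = sigma^2 * sum_{j=k..q} theta_j psi_{j-k}   (c_k = 0 for k > q),
using gamma(-m) = gamma(m).
Pure AR (q = 0): c_0 = sigma^2 = 2, c_k = 0 for k >= 1.
Equations for k = 0 and k = 1 (AR order 1):
  gamma(0) = phi_1 gamma(1) + c_0
  gamma(1) = phi_1 gamma(0) + c_1
Substituting the second into the first: gamma(0) (1 - phi_1^2) = c_0 + phi_1 c_1, so
  gamma(0) = c_0 / (1 - phi_1^2) = 2 / (1 - (0.647)^2) = 2 / 0.581391 = 3.440026.
  gamma(1) = phi_1 gamma(0) = (0.647)(3.440026) = 2.225697.
Therefore gamma(1) = 2.2257 (to 4 decimal places).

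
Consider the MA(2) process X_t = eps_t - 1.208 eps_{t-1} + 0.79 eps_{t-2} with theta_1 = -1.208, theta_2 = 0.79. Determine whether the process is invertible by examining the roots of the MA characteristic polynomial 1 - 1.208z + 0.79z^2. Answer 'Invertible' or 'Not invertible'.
\text{Invertible}

The MA(q) characteristic polynomial is P(z) = 1 - 1.208z + 0.79z^2.
Invertibility requires all roots to lie outside the unit circle, i.e. |z| > 1 for every root.
Set 1 + (-1.208) z + (0.79) z^2 = 0, i.e. a z^2 + b z + c = 0 with a = 0.79, b = -1.208, c = 1.
Discriminant D = b^2 - 4ac = (-1.208)^2 - 4*(0.79)*1 = 1.459264 - (3.16) = -1.700736.
D < 0, so the roots are the complex-conjugate pair z = (-b +/- i sqrt(-D)) / (2a) = 0.7646 +/- 0.8254i.
For a conjugate pair |z|^2 = z * conj(z) = (product of roots) = c/a = 1/(0.79) = 1.265823, so |z| = sqrt(1.265823) = 1.1251 for both roots.
Moduli of all roots: 1.1251, 1.1251.
All moduli strictly greater than 1? Yes.
Verdict: Invertible.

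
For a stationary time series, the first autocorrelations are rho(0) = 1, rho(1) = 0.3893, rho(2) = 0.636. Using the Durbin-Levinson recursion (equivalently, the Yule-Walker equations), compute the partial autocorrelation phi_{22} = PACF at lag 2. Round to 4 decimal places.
\phi_{22} = 0.5710

The PACF at lag k is phi_{kk}, the last component of the solution
to the Yule-Walker system G_k phi = r_k where
  (G_k)_{ij} = rho(|i - j|), (r_k)_i = rho(i), i,j = 1..k.
Equivalently, Durbin-Levinson gives phi_{kk} iteratively:
  phi_{11} = rho(1)
  phi_{kk} = [rho(k) - sum_{j=1..k-1} phi_{k-1,j} rho(k-j)]
            / [1 - sum_{j=1..k-1} phi_{k-1,j} rho(j)],
  phi_{k,j} = phi_{k-1,j} - phi_{kk} phi_{k-1,k-j},  j = 1..k-1.
Step k = 1:
  phi_11 = rho(1) = 0.3893.
Step k = 2:
  phi_22 = [rho(2) - phi_11 rho(1)] / [1 - phi_11 rho(1)] = [0.636 - (0.3893)(0.3893)] / [1 - (0.3893)(0.3893)]
         = 0.48444551 / 0.84844551 = 0.571.
Therefore phi_{22} = 0.5710.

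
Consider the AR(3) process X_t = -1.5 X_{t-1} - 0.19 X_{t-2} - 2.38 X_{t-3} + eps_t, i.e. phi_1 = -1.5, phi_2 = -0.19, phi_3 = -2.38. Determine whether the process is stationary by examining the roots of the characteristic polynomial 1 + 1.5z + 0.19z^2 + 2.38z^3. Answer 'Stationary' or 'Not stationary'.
\text{Not stationary}

The AR(p) characteristic polynomial is P(z) = 1 + 1.5z + 0.19z^2 + 2.38z^3.
Stationarity requires all roots to lie outside the unit circle, i.e. |z| > 1 for every root.
Degree 3: look for a simple real root z0 first, then factor out (1 - z/z0) and solve the remaining quadratic.
Testing z0 = -0.5: P(-0.5) = 1 + (1.5)(-0.5) + (0.19)(-0.5)^2 + (2.38)(-0.5)^3
  = 1 + (-0.75) + (0.0475) + (-0.2975) = 0.  So z_0 = -0.5 is a root, |z_0| = 0.5.
Divide out the factor (1 + 2 z) = (1 - z/z0) (since 1/z0 = -2):
  P(z) = (1 + 2 z)(1 + (-0.5) z + (1.19) z^2)
  [check: z-coef -0.5 - (-2) = 1.5; z^2-coef 1.19 - (-2)(-0.5) = 0.19; z^3-coef -(-2)(1.19) = 2.38.]
Remaining roots from the quadratic factor 1 + (-0.5) z + (1.19) z^2:
  Set 1 + (-0.5) z + (1.19) z^2 = 0, i.e. a z^2 + b z + c = 0 with a = 1.19, b = -0.5, c = 1.
  Discriminant D = b^2 - 4ac = (-0.5)^2 - 4*(1.19)*1 = 0.25 - (4.76) = -4.51.
  D < 0, so the roots are the complex-conjugate pair z = (-b +/- i sqrt(-D)) / (2a) = 0.2101 +/- 0.8923i.
  For a conjugate pair |z|^2 = z * conj(z) = (product of roots) = c/a = 1/(1.19) = 0.840336, so |z| = sqrt(0.840336) = 0.9167 for both roots.
Moduli of all roots: 0.5000, 0.9167, 0.9167.
All moduli strictly greater than 1? No.
Verdict: Not stationary.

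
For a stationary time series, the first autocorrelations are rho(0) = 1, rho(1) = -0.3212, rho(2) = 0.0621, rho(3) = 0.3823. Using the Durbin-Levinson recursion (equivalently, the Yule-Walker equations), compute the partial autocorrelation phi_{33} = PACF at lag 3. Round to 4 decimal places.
\phi_{33} = 0.4340

The PACF at lag k is phi_{kk}, the last component of the solution
to the Yule-Walker system G_k phi = r_k where
  (G_k)_{ij} = rho(|i - j|), (r_k)_i = rho(i), i,j = 1..k.
Equivalently, Durbin-Levinson gives phi_{kk} iteratively:
  phi_{11} = rho(1)
  phi_{kk} = [rho(k) - sum_{j=1..k-1} phi_{k-1,j} rho(k-j)]
            / [1 - sum_{j=1..k-1} phi_{k-1,j} rho(j)],
  phi_{k,j} = phi_{k-1,j} - phi_{kk} phi_{k-1,k-j},  j = 1..k-1.
Step k = 1:
  phi_11 = rho(1) = -0.3212.
Step k = 2:
  phi_22 = [rho(2) - phi_11 rho(1)] / [1 - phi_11 rho(1)] = [0.0621 - (-0.3212)(-0.3212)] / [1 - (-0.3212)(-0.3212)]
         = -0.04106944 / 0.89683056 = -0.045794.
  Update: phi_21 = phi_11 - phi_22 phi_11 = -0.3212 - (-0.045794)(-0.3212) = -0.335909.
Step k = 3:
  phi_33 = [rho(3) - phi_21 rho(2) - phi_22 rho(1)] / [1 - phi_21 rho(1) - phi_22 rho(2)]
    numerator   = 0.3823 - (-0.335909)(0.0621) - (-0.045794)(-0.3212) = 0.38845092
    denominator = 1 - (-0.335909)(-0.3212) - (-0.045794)(0.0621) = 0.89494983
  phi_33 = 0.38845092 / 0.89494983 = 0.434.
Therefore phi_{33} = 0.4340.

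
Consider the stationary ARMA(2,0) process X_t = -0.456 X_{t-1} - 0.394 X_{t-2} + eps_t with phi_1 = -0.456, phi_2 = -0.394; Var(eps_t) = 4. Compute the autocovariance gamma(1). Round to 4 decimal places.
\gamma(1) = -1.7345

Multiply the model equation by X_{t-k} and take expectations. With theta_0 = psi_0 = 1 and psi_j the MA(infinity) weights, this gives
  gamma(k) - sum_i phi_i gamma(k-i) = c_k,
  c_k = sigma^2 * sum_{j=k..q} theta_j psi_{j-k}   (c_k = 0 for k > q),
using gamma(-m) = gamma(m).
Pure AR (q = 0): c_0 = sigma^2 = 4, c_k = 0 for k >= 1.
Equations for k = 0, 1, 2 (AR order 2, c_2 = 0):
  (E0) gamma(0) = phi_1 gamma(1) + phi_2 gamma(2) + c_0
  (E1) gamma(1) = phi_1 gamma(0) + phi_2 gamma(1) + c_1
  (E2) gamma(2) = phi_1 gamma(1) + phi_2 gamma(0)
From (E1): gamma(1) = A gamma(0) + B with
  A = phi_1 / (1 - phi_2) = -0.456 / 1.394 = -0.327116,   B = c_1 / (1 - phi_2) = 0 / 1.394 = 0.
Insert (E2) into (E0): gamma(0) (1 - phi_2^2) = phi_1 (1 + phi_2) gamma(1) + c_0.
  phi_1 (1 + phi_2) = (-0.456)(0.606) = -0.276336,   1 - phi_2^2 = 0.844764.
Replace gamma(1) by A gamma(0) + B and collect gamma(0):
  gamma(0) [0.844764 - (-0.276336)(-0.327116)] = c_0 = 4
  gamma(0) * 0.75437 = 4
  gamma(0) = 4 / 0.75437 = 5.302438.
  gamma(1) = A gamma(0) = (-0.327116)(5.302438) = -1.734513.
Therefore gamma(1) = -1.7345 (to 4 decimal places).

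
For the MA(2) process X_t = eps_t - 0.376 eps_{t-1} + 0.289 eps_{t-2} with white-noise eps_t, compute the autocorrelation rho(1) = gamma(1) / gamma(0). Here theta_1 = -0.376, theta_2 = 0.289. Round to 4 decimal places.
\rho(1) = -0.3957

For an MA(q) process with theta_0 = 1, the autocovariance is
  gamma(k) = sigma^2 * sum_{i=0..q-k} theta_i * theta_{i+k},
and rho(k) = gamma(k) / gamma(0). Sigma^2 cancels.
  numerator   = (1)*(-0.376) + (-0.376)*(0.289) = -0.484664.
  denominator = (1)^2 + (-0.376)^2 + (0.289)^2 = 1.224897.
  rho(1) = -0.484664 / 1.224897 = -0.3957.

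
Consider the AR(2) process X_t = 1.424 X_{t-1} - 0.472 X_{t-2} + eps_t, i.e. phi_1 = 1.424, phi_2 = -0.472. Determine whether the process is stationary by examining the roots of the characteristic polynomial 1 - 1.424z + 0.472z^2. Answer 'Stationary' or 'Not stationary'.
\text{Stationary}

The AR(p) characteristic polynomial is P(z) = 1 - 1.424z + 0.472z^2.
Stationarity requires all roots to lie outside the unit circle, i.e. |z| > 1 for every root.
Set 1 + (-1.424) z + (0.472) z^2 = 0, i.e. a z^2 + b z + c = 0 with a = 0.472, b = -1.424, c = 1.
Discriminant D = b^2 - 4ac = (-1.424)^2 - 4*(0.472)*1 = 2.027776 - (1.888) = 0.139776.
D >= 0, so the roots are real: z = (-b +/- sqrt(D)) / (2a) = (1.424 +/- 0.373866) / (0.944).
  z_1 = (1.424 + 0.373866) / (0.944) = 1.9045,   |z_1| = 1.9045.
  z_2 = (1.424 - 0.373866) / (0.944) = 1.1124,   |z_2| = 1.1124.
Moduli of all roots: 1.9045, 1.1124.
All moduli strictly greater than 1? Yes.
Verdict: Stationary.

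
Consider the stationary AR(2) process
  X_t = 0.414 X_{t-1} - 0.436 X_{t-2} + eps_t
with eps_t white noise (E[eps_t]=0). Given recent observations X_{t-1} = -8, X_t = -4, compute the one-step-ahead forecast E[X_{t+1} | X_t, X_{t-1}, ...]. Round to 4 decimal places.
E[X_{t+1} \mid \mathcal F_t] = 1.8320

For an AR(p) model X_t = c + sum_i phi_i X_{t-i} + eps_t, the
one-step-ahead conditional mean is
  E[X_{t+1} | X_t, ...] = c + sum_i phi_i X_{t+1-i}.
Substitute known values:
  E[X_{t+1} | ...] = (0.414) * (-4) + (-0.436) * (-8)
                   = 1.8320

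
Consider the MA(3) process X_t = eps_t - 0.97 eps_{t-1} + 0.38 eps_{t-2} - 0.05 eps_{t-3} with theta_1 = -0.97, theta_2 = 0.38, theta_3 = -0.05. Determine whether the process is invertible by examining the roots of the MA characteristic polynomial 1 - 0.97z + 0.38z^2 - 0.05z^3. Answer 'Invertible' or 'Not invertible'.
\text{Invertible}

The MA(q) characteristic polynomial is P(z) = 1 - 0.97z + 0.38z^2 - 0.05z^3.
Invertibility requires all roots to lie outside the unit circle, i.e. |z| > 1 for every root.
Degree 3: look for a simple real root z0 first, then factor out (1 - z/z0) and solve the remaining quadratic.
Testing z0 = 4: P(4) = 1 + (-0.97)(4) + (0.38)(4)^2 + (-0.05)(4)^3
  = 1 + (-3.88) + (6.08) + (-3.2) = 0.  So z_0 = 4 is a root, |z_0| = 4.
Divide out the factor (1 - 0.25 z) = (1 - z/z0) (since 1/z0 = 0.25):
  P(z) = (1 - 0.25 z)(1 + (-0.72) z + (0.2) z^2)
  [check: z-coef -0.72 - (0.25) = -0.97; z^2-coef 0.2 - (0.25)(-0.72) = 0.38; z^3-coef -(0.25)(0.2) = -0.05.]
Remaining roots from the quadratic factor 1 + (-0.72) z + (0.2) z^2:
  Set 1 + (-0.72) z + (0.2) z^2 = 0, i.e. a z^2 + b z + c = 0 with a = 0.2, b = -0.72, c = 1.
  Discriminant D = b^2 - 4ac = (-0.72)^2 - 4*(0.2)*1 = 0.5184 - (0.8) = -0.2816.
  D < 0, so the roots are the complex-conjugate pair z = (-b +/- i sqrt(-D)) / (2a) = 1.8 +/- 1.3266i.
  For a conjugate pair |z|^2 = z * conj(z) = (product of roots) = c/a = 1/(0.2) = 5, so |z| = sqrt(5) = 2.2361 for both roots.
Moduli of all roots: 4.0000, 2.2361, 2.2361.
All moduli strictly greater than 1? Yes.
Verdict: Invertible.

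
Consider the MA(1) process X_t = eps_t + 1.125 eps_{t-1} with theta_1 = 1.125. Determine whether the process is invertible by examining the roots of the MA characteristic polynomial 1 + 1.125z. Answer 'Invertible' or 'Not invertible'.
\text{Not invertible}

The MA(q) characteristic polynomial is P(z) = 1 + 1.125z.
Invertibility requires all roots to lie outside the unit circle, i.e. |z| > 1 for every root.
This is linear in z: 1 + (1.125) z = 0  =>  z = -1/(1.125) = -0.888889,  |z| = 0.888889.
Moduli of all roots: 0.8889.
All moduli strictly greater than 1? No.
Verdict: Not invertible.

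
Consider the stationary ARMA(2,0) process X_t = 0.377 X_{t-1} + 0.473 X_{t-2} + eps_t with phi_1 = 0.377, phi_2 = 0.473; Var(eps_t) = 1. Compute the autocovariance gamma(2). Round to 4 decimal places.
\gamma(2) = 1.9596

Multiply the model equation by X_{t-k} and take expectations. With theta_0 = psi_0 = 1 and psi_j the MA(infinity) weights, this gives
  gamma(k) - sum_i phi_i gamma(k-i) = c_k,
  c_k = sigma^2 * sum_{j=k..q} theta_j psi_{j-k}   (c_k = 0 for k > q),
using gamma(-m) = gamma(m).
Pure AR (q = 0): c_0 = sigma^2 = 1, c_k = 0 for k >= 1.
Equations for k = 0, 1, 2 (AR order 2, c_2 = 0):
  (E0) gamma(0) = phi_1 gamma(1) + phi_2 gamma(2) + c_0
  (E1) gamma(1) = phi_1 gamma(0) + phi_2 gamma(1) + c_1
  (E2) gamma(2) = phi_1 gamma(1) + phi_2 gamma(0)
From (E1): gamma(1) = A gamma(0) + B with
  A = phi_1 / (1 - phi_2) = 0.377 / 0.527 = 0.71537,   B = c_1 / (1 - phi_2) = 0 / 0.527 = 0.
Insert (E2) into (E0): gamma(0) (1 - phi_2^2) = phi_1 (1 + phi_2) gamma(1) + c_0.
  phi_1 (1 + phi_2) = (0.377)(1.473) = 0.555321,   1 - phi_2^2 = 0.776271.
Replace gamma(1) by A gamma(0) + B and collect gamma(0):
  gamma(0) [0.776271 - (0.555321)(0.71537)] = c_0 = 1
  gamma(0) * 0.379011 = 1
  gamma(0) = 1 / 0.379011 = 2.638446.
  gamma(1) = A gamma(0) = (0.71537)(2.638446) = 1.887465.
  gamma(2) = phi_1 gamma(1) + phi_2 gamma(0) = (0.377)(1.887465) + (0.473)(2.638446) = 1.959559.
Therefore gamma(2) = 1.9596 (to 4 decimal places).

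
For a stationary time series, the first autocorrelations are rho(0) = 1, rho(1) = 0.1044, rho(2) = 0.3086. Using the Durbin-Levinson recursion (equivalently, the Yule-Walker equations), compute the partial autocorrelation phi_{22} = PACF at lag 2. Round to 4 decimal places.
\phi_{22} = 0.3010

The PACF at lag k is phi_{kk}, the last component of the solution
to the Yule-Walker system G_k phi = r_k where
  (G_k)_{ij} = rho(|i - j|), (r_k)_i = rho(i), i,j = 1..k.
Equivalently, Durbin-Levinson gives phi_{kk} iteratively:
  phi_{11} = rho(1)
  phi_{kk} = [rho(k) - sum_{j=1..k-1} phi_{k-1,j} rho(k-j)]
            / [1 - sum_{j=1..k-1} phi_{k-1,j} rho(j)],
  phi_{k,j} = phi_{k-1,j} - phi_{kk} phi_{k-1,k-j},  j = 1..k-1.
Step k = 1:
  phi_11 = rho(1) = 0.1044.
Step k = 2:
  phi_22 = [rho(2) - phi_11 rho(1)] / [1 - phi_11 rho(1)] = [0.3086 - (0.1044)(0.1044)] / [1 - (0.1044)(0.1044)]
         = 0.29770064 / 0.98910064 = 0.301.
Therefore phi_{22} = 0.3010.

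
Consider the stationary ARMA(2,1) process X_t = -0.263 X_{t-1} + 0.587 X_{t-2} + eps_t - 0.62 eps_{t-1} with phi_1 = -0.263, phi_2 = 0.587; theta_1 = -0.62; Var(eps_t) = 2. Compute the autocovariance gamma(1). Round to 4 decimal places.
\gamma(1) = -10.1086

Multiply the model equation by X_{t-k} and take expectations. With theta_0 = psi_0 = 1 and psi_j the MA(infinity) weights, this gives
  gamma(k) - sum_i phi_i gamma(k-i) = c_k,
  c_k = sigma^2 * sum_{j=k..q} theta_j psi_{j-k}   (c_k = 0 for k > q),
using gamma(-m) = gamma(m).
psi-weights needed (psi_j = theta_j + sum_i phi_i psi_{j-i}):
  psi_1 = theta_1 + phi_1 = -0.62 + (-0.263) = -0.883
Right-hand sides:
  c_0 = sigma^2 (1 + theta_1 psi_1) = 2 * (1 + (-0.62)(-0.883)) = 2 * 1.54746 = 3.09492
  c_1 = sigma^2 theta_1 = 2 * (-0.62) = -1.24
  c_2 = 0
Equations for k = 0, 1, 2 (AR order 2, c_2 = 0):
  (E0) gamma(0) = phi_1 gamma(1) + phi_2 gamma(2) + c_0
  (E1) gamma(1) = phi_1 gamma(0) + phi_2 gamma(1) + c_1
  (E2) gamma(2) = phi_1 gamma(1) + phi_2 gamma(0)
From (E1): gamma(1) = A gamma(0) + B with
  A = phi_1 / (1 - phi_2) = -0.263 / 0.413 = -0.636804,   B = c_1 / (1 - phi_2) = -1.24 / 0.413 = -3.002421.
Insert (E2) into (E0): gamma(0) (1 - phi_2^2) = phi_1 (1 + phi_2) gamma(1) + c_0.
  phi_1 (1 + phi_2) = (-0.263)(1.587) = -0.417381,   1 - phi_2^2 = 0.655431.
Replace gamma(1) by A gamma(0) + B and collect gamma(0):
  gamma(0) [0.655431 - (-0.417381)(-0.636804)] = (-0.417381)(-3.002421) + 3.09492
  gamma(0) * 0.389641 = 4.348074
  gamma(0) = 4.348074 / 0.389641 = 11.159174.
  gamma(1) = A gamma(0) + B = (-0.636804)(11.159174) + (-3.002421) = -10.108627.
Therefore gamma(1) = -10.1086 (to 4 decimal places).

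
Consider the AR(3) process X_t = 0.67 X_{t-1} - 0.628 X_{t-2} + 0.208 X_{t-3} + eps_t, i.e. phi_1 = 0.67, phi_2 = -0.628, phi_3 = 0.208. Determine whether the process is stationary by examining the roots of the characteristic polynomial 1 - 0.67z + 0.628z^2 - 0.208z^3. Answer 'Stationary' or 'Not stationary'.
\text{Stationary}

The AR(p) characteristic polynomial is P(z) = 1 - 0.67z + 0.628z^2 - 0.208z^3.
Stationarity requires all roots to lie outside the unit circle, i.e. |z| > 1 for every root.
Degree 3: look for a simple real root z0 first, then factor out (1 - z/z0) and solve the remaining quadratic.
Testing z0 = 2.5: P(2.5) = 1 + (-0.67)(2.5) + (0.628)(2.5)^2 + (-0.208)(2.5)^3
  = 1 + (-1.675) + (3.925) + (-3.25) = 0.  So z_0 = 2.5 is a root, |z_0| = 2.5.
Divide out the factor (1 - 0.4 z) = (1 - z/z0) (since 1/z0 = 0.4):
  P(z) = (1 - 0.4 z)(1 + (-0.27) z + (0.52) z^2)
  [check: z-coef -0.27 - (0.4) = -0.67; z^2-coef 0.52 - (0.4)(-0.27) = 0.628; z^3-coef -(0.4)(0.52) = -0.208.]
Remaining roots from the quadratic factor 1 + (-0.27) z + (0.52) z^2:
  Set 1 + (-0.27) z + (0.52) z^2 = 0, i.e. a z^2 + b z + c = 0 with a = 0.52, b = -0.27, c = 1.
  Discriminant D = b^2 - 4ac = (-0.27)^2 - 4*(0.52)*1 = 0.0729 - (2.08) = -2.0071.
  D < 0, so the roots are the complex-conjugate pair z = (-b +/- i sqrt(-D)) / (2a) = 0.2596 +/- 1.3622i.
  For a conjugate pair |z|^2 = z * conj(z) = (product of roots) = c/a = 1/(0.52) = 1.923077, so |z| = sqrt(1.923077) = 1.3868 for both roots.
Moduli of all roots: 2.5000, 1.3868, 1.3868.
All moduli strictly greater than 1? Yes.
Verdict: Stationary.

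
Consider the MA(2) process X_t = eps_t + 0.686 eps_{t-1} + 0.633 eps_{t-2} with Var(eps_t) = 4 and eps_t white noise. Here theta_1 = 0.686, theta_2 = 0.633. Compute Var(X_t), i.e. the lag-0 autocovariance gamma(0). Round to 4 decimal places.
\gamma(0) = 7.4851

For an MA(q) process X_t = eps_t + sum_i theta_i eps_{t-i} with
Var(eps_t) = sigma^2, the variance is
  gamma(0) = sigma^2 * (1 + sum_i theta_i^2).
  sum_i theta_i^2 = (0.686)^2 + (0.633)^2 = 0.470596 + 0.400689 = 0.871285.
  gamma(0) = 4 * (1 + 0.871285) = 4 * 1.871285 = 7.48514, which rounds to 7.4851.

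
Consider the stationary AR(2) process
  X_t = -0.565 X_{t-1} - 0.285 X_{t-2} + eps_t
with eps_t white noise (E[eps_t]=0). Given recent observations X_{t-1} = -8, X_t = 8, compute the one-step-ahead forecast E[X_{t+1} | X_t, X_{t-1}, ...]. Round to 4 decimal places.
E[X_{t+1} \mid \mathcal F_t] = -2.2400

For an AR(p) model X_t = c + sum_i phi_i X_{t-i} + eps_t, the
one-step-ahead conditional mean is
  E[X_{t+1} | X_t, ...] = c + sum_i phi_i X_{t+1-i}.
Substitute known values:
  E[X_{t+1} | ...] = (-0.565) * (8) + (-0.285) * (-8)
                   = -2.2400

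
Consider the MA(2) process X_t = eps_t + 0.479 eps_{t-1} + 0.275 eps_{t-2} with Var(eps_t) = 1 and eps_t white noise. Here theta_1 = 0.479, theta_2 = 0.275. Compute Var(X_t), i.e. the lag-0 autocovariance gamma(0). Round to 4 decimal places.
\gamma(0) = 1.3051

For an MA(q) process X_t = eps_t + sum_i theta_i eps_{t-i} with
Var(eps_t) = sigma^2, the variance is
  gamma(0) = sigma^2 * (1 + sum_i theta_i^2).
  sum_i theta_i^2 = (0.479)^2 + (0.275)^2 = 0.229441 + 0.075625 = 0.305066.
  gamma(0) = 1 * (1 + 0.305066) = 1 * 1.305066 = 1.305066, which rounds to 1.3051.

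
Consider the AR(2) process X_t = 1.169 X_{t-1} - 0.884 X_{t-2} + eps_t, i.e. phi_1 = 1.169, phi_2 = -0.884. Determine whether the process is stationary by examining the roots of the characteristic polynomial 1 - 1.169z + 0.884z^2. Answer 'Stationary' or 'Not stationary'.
\text{Stationary}

The AR(p) characteristic polynomial is P(z) = 1 - 1.169z + 0.884z^2.
Stationarity requires all roots to lie outside the unit circle, i.e. |z| > 1 for every root.
Set 1 + (-1.169) z + (0.884) z^2 = 0, i.e. a z^2 + b z + c = 0 with a = 0.884, b = -1.169, c = 1.
Discriminant D = b^2 - 4ac = (-1.169)^2 - 4*(0.884)*1 = 1.366561 - (3.536) = -2.169439.
D < 0, so the roots are the complex-conjugate pair z = (-b +/- i sqrt(-D)) / (2a) = 0.6612 +/- 0.8331i.
For a conjugate pair |z|^2 = z * conj(z) = (product of roots) = c/a = 1/(0.884) = 1.131222, so |z| = sqrt(1.131222) = 1.0636 for both roots.
Moduli of all roots: 1.0636, 1.0636.
All moduli strictly greater than 1? Yes.
Verdict: Stationary.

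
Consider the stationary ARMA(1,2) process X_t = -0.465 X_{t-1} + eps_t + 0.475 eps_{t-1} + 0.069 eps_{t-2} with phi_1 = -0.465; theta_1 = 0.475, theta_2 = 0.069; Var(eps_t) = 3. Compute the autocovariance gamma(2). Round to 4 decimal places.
\gamma(2) = 0.1956

Multiply the model equation by X_{t-k} and take expectations. With theta_0 = psi_0 = 1 and psi_j the MA(infinity) weights, this gives
  gamma(k) - sum_i phi_i gamma(k-i) = c_k,
  c_k = sigma^2 * sum_{j=k..q} theta_j psi_{j-k}   (c_k = 0 for k > q),
using gamma(-m) = gamma(m).
psi-weights needed (psi_j = theta_j + sum_i phi_i psi_{j-i}):
  psi_1 = theta_1 + phi_1 = 0.475 + (-0.465) = 0.01
  psi_2 = theta_2 + phi_1 psi_1 = 0.069 + (-0.465)(0.01) = 0.06435
Right-hand sides:
  c_0 = sigma^2 (1 + theta_1 psi_1 + theta_2 psi_2) = 3 * (1 + (0.475)(0.01) + (0.069)(0.06435)) = 3 * 1.00919 = 3.02757
  c_1 = sigma^2 (theta_1 + theta_2 psi_1) = 3 * (0.475 + (0.069)(0.01)) = 1.42707
  c_2 = sigma^2 theta_2 = 3 * (0.069) = 0.207
Equations for k = 0 and k = 1 (AR order 1):
  gamma(0) = phi_1 gamma(1) + c_0
  gamma(1) = phi_1 gamma(0) + c_1
Substituting the second into the first: gamma(0) (1 - phi_1^2) = c_0 + phi_1 c_1, so
  gamma(0) = (c_0 + phi_1 c_1) / (1 - phi_1^2) = (3.02757 + (-0.465)(1.42707)) / (1 - (-0.465)^2) = 2.363983 / 0.783775 = 3.01615.
  gamma(1) = phi_1 gamma(0) + c_1 = (-0.465)(3.01615) + (1.42707) = 0.02456.
For k = 2: gamma(2) = phi_1 gamma(1) + c_2
  = (-0.465)(0.02456) + (0.207) = 0.195579.
Therefore gamma(2) = 0.1956 (to 4 decimal places).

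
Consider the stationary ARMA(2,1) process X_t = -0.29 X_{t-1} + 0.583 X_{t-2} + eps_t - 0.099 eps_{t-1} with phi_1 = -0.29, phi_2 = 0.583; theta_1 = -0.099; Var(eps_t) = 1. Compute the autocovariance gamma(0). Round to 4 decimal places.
\gamma(0) = 3.3665

Multiply the model equation by X_{t-k} and take expectations. With theta_0 = psi_0 = 1 and psi_j the MA(infinity) weights, this gives
  gamma(k) - sum_i phi_i gamma(k-i) = c_k,
  c_k = sigma^2 * sum_{j=k..q} theta_j psi_{j-k}   (c_k = 0 for k > q),
using gamma(-m) = gamma(m).
psi-weights needed (psi_j = theta_j + sum_i phi_i psi_{j-i}):
  psi_1 = theta_1 + phi_1 = -0.099 + (-0.29) = -0.389
Right-hand sides:
  c_0 = sigma^2 (1 + theta_1 psi_1) = 1 * (1 + (-0.099)(-0.389)) = 1 * 1.038511 = 1.038511
  c_1 = sigma^2 theta_1 = 1 * (-0.099) = -0.099
  c_2 = 0
Equations for k = 0, 1, 2 (AR order 2, c_2 = 0):
  (E0) gamma(0) = phi_1 gamma(1) + phi_2 gamma(2) + c_0
  (E1) gamma(1) = phi_1 gamma(0) + phi_2 gamma(1) + c_1
  (E2) gamma(2) = phi_1 gamma(1) + phi_2 gamma(0)
From (E1): gamma(1) = A gamma(0) + B with
  A = phi_1 / (1 - phi_2) = -0.29 / 0.417 = -0.695444,   B = c_1 / (1 - phi_2) = -0.099 / 0.417 = -0.23741.
Insert (E2) into (E0): gamma(0) (1 - phi_2^2) = phi_1 (1 + phi_2) gamma(1) + c_0.
  phi_1 (1 + phi_2) = (-0.29)(1.583) = -0.45907,   1 - phi_2^2 = 0.660111.
Replace gamma(1) by A gamma(0) + B and collect gamma(0):
  gamma(0) [0.660111 - (-0.45907)(-0.695444)] = (-0.45907)(-0.23741) + 1.038511
  gamma(0) * 0.340854 = 1.147499
  gamma(0) = 1.147499 / 0.340854 = 3.366544.
Therefore gamma(0) = 3.3665 (to 4 decimal places).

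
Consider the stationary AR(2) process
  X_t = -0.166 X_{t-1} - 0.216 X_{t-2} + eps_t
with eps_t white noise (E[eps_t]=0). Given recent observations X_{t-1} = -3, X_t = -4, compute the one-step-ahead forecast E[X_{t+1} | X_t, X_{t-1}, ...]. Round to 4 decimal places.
E[X_{t+1} \mid \mathcal F_t] = 1.3120

For an AR(p) model X_t = c + sum_i phi_i X_{t-i} + eps_t, the
one-step-ahead conditional mean is
  E[X_{t+1} | X_t, ...] = c + sum_i phi_i X_{t+1-i}.
Substitute known values:
  E[X_{t+1} | ...] = (-0.166) * (-4) + (-0.216) * (-3)
                   = 1.3120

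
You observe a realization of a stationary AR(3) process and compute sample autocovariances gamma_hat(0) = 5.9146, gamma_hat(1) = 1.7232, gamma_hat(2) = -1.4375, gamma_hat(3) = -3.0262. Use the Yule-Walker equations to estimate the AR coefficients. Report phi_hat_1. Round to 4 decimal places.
\hat\phi_{1} = 0.2560

The Yule-Walker equations for an AR(p) process read, in matrix form,
  Gamma_p phi = r_p,   with   (Gamma_p)_{ij} = gamma(|i - j|),
                       (r_p)_i = gamma(i),   i,j = 1..p.
Substitute the sample gammas (Toeplitz matrix and right-hand side of size 3):
  Gamma_p = [[5.9146, 1.7232, -1.4375], [1.7232, 5.9146, 1.7232], [-1.4375, 1.7232, 5.9146]]
  r_p     = [1.7232, -1.4375, -3.0262]
Written out (R1..R3):
  (R1) 5.9146 phi_1 + 1.7232 phi_2 - 1.4375 phi_3 = 1.7232
  (R2) 1.7232 phi_1 + 5.9146 phi_2 + 1.7232 phi_3 = -1.4375
  (R3) -1.4375 phi_1 + 1.7232 phi_2 + 5.9146 phi_3 = -3.0262
Gaussian elimination:
  R2 <- R2 - (1.7232/5.9146) R1 = R2 - (0.291347) R1:  5.412551 phi_2 + 2.142011 phi_3 = -1.939549
  R3 <- R3 - (-1.4375/5.9146) R1 = R3 - (-0.243043) R1:  2.142011 phi_2 + 5.565226 phi_3 = -2.607389
  R3 <- R3 - (2.142011/5.412551) R2 = R3 - (0.395749) R2:  4.717528 phi_3 = -1.839815
Back-substitution:
  phi_hat_3 = -1.839815 / 4.717528 = -0.389996
  phi_hat_2 = (-1.939549 - (2.142011)(-0.389996)) / 5.412551 = -0.204003
  phi_hat_1 = (1.7232 - (1.7232)(-0.204003) - (-1.4375)(-0.389996)) / 5.9146 = 0.255997
So phi_hat = [0.2560, -0.2040, -0.3900].
Therefore phi_hat_1 = 0.2560.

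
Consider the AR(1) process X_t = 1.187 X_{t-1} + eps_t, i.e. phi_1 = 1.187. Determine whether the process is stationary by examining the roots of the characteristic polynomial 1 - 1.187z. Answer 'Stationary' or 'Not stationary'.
\text{Not stationary}

The AR(p) characteristic polynomial is P(z) = 1 - 1.187z.
Stationarity requires all roots to lie outside the unit circle, i.e. |z| > 1 for every root.
This is linear in z: 1 + (-1.187) z = 0  =>  z = -1/(-1.187) = 0.84246,  |z| = 0.84246.
Moduli of all roots: 0.8425.
All moduli strictly greater than 1? No.
Verdict: Not stationary.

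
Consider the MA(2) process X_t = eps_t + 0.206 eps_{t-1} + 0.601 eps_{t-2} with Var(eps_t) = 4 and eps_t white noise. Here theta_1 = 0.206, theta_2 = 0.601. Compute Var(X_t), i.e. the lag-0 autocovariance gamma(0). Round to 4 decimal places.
\gamma(0) = 5.6145

For an MA(q) process X_t = eps_t + sum_i theta_i eps_{t-i} with
Var(eps_t) = sigma^2, the variance is
  gamma(0) = sigma^2 * (1 + sum_i theta_i^2).
  sum_i theta_i^2 = (0.206)^2 + (0.601)^2 = 0.042436 + 0.361201 = 0.403637.
  gamma(0) = 4 * (1 + 0.403637) = 4 * 1.403637 = 5.614548, which rounds to 5.6145.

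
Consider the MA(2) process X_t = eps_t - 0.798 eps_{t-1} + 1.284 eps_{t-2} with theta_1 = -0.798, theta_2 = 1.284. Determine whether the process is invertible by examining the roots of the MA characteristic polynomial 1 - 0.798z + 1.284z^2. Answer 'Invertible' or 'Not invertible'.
\text{Not invertible}

The MA(q) characteristic polynomial is P(z) = 1 - 0.798z + 1.284z^2.
Invertibility requires all roots to lie outside the unit circle, i.e. |z| > 1 for every root.
Set 1 + (-0.798) z + (1.284) z^2 = 0, i.e. a z^2 + b z + c = 0 with a = 1.284, b = -0.798, c = 1.
Discriminant D = b^2 - 4ac = (-0.798)^2 - 4*(1.284)*1 = 0.636804 - (5.136) = -4.499196.
D < 0, so the roots are the complex-conjugate pair z = (-b +/- i sqrt(-D)) / (2a) = 0.3107 +/- 0.826i.
For a conjugate pair |z|^2 = z * conj(z) = (product of roots) = c/a = 1/(1.284) = 0.778816, so |z| = sqrt(0.778816) = 0.8825 for both roots.
Moduli of all roots: 0.8825, 0.8825.
All moduli strictly greater than 1? No.
Verdict: Not invertible.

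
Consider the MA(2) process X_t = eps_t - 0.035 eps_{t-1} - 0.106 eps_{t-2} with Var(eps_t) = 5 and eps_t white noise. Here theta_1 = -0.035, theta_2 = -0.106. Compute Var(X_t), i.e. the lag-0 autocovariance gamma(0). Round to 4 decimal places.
\gamma(0) = 5.0623

For an MA(q) process X_t = eps_t + sum_i theta_i eps_{t-i} with
Var(eps_t) = sigma^2, the variance is
  gamma(0) = sigma^2 * (1 + sum_i theta_i^2).
  sum_i theta_i^2 = (-0.035)^2 + (-0.106)^2 = 0.001225 + 0.011236 = 0.012461.
  gamma(0) = 5 * (1 + 0.012461) = 5 * 1.012461 = 5.062305, which rounds to 5.0623.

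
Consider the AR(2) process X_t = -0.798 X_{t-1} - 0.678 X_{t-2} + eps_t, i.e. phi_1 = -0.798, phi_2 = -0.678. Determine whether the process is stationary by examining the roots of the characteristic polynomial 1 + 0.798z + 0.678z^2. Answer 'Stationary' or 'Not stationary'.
\text{Stationary}

The AR(p) characteristic polynomial is P(z) = 1 + 0.798z + 0.678z^2.
Stationarity requires all roots to lie outside the unit circle, i.e. |z| > 1 for every root.
Set 1 + (0.798) z + (0.678) z^2 = 0, i.e. a z^2 + b z + c = 0 with a = 0.678, b = 0.798, c = 1.
Discriminant D = b^2 - 4ac = (0.798)^2 - 4*(0.678)*1 = 0.636804 - (2.712) = -2.075196.
D < 0, so the roots are the complex-conjugate pair z = (-b +/- i sqrt(-D)) / (2a) = -0.5885 +/- 1.0624i.
For a conjugate pair |z|^2 = z * conj(z) = (product of roots) = c/a = 1/(0.678) = 1.474926, so |z| = sqrt(1.474926) = 1.2145 for both roots.
Moduli of all roots: 1.2145, 1.2145.
All moduli strictly greater than 1? Yes.
Verdict: Stationary.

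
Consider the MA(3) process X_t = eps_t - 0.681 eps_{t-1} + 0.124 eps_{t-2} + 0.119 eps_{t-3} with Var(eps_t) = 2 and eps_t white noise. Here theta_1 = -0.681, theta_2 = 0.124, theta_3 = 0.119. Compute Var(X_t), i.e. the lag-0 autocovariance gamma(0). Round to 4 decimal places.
\gamma(0) = 2.9866

For an MA(q) process X_t = eps_t + sum_i theta_i eps_{t-i} with
Var(eps_t) = sigma^2, the variance is
  gamma(0) = sigma^2 * (1 + sum_i theta_i^2).
  sum_i theta_i^2 = (-0.681)^2 + (0.124)^2 + (0.119)^2 = 0.463761 + 0.015376 + 0.014161 = 0.493298.
  gamma(0) = 2 * (1 + 0.493298) = 2 * 1.493298 = 2.986596, which rounds to 2.9866.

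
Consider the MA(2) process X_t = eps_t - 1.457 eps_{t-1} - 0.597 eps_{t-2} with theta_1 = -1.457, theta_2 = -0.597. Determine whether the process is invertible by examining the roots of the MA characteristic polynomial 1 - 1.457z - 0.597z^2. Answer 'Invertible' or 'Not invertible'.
\text{Not invertible}

The MA(q) characteristic polynomial is P(z) = 1 - 1.457z - 0.597z^2.
Invertibility requires all roots to lie outside the unit circle, i.e. |z| > 1 for every root.
Set 1 + (-1.457) z + (-0.597) z^2 = 0, i.e. a z^2 + b z + c = 0 with a = -0.597, b = -1.457, c = 1.
Discriminant D = b^2 - 4ac = (-1.457)^2 - 4*(-0.597)*1 = 2.122849 - (-2.388) = 4.510849.
D >= 0, so the roots are real: z = (-b +/- sqrt(D)) / (2a) = (1.457 +/- 2.123876) / (-1.194).
  z_1 = (1.457 + 2.123876) / (-1.194) = -2.9991,   |z_1| = 2.9991.
  z_2 = (1.457 - 2.123876) / (-1.194) = 0.5585,   |z_2| = 0.5585.
Moduli of all roots: 2.9991, 0.5585.
All moduli strictly greater than 1? No.
Verdict: Not invertible.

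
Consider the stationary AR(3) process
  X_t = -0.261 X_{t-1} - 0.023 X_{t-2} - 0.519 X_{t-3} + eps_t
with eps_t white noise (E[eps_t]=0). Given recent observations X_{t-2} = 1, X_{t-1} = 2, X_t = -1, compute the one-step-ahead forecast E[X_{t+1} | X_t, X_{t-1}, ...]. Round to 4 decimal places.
E[X_{t+1} \mid \mathcal F_t] = -0.3040

For an AR(p) model X_t = c + sum_i phi_i X_{t-i} + eps_t, the
one-step-ahead conditional mean is
  E[X_{t+1} | X_t, ...] = c + sum_i phi_i X_{t+1-i}.
Substitute known values:
  E[X_{t+1} | ...] = (-0.261) * (-1) + (-0.023) * (2) + (-0.519) * (1)
                   = -0.3040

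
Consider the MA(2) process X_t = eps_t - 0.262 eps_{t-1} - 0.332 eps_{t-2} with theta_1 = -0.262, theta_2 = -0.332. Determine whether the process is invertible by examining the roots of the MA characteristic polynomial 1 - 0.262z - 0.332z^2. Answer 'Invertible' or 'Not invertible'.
\text{Invertible}

The MA(q) characteristic polynomial is P(z) = 1 - 0.262z - 0.332z^2.
Invertibility requires all roots to lie outside the unit circle, i.e. |z| > 1 for every root.
Set 1 + (-0.262) z + (-0.332) z^2 = 0, i.e. a z^2 + b z + c = 0 with a = -0.332, b = -0.262, c = 1.
Discriminant D = b^2 - 4ac = (-0.262)^2 - 4*(-0.332)*1 = 0.068644 - (-1.328) = 1.396644.
D >= 0, so the roots are real: z = (-b +/- sqrt(D)) / (2a) = (0.262 +/- 1.181797) / (-0.664).
  z_1 = (0.262 + 1.181797) / (-0.664) = -2.1744,   |z_1| = 2.1744.
  z_2 = (0.262 - 1.181797) / (-0.664) = 1.3852,   |z_2| = 1.3852.
Moduli of all roots: 2.1744, 1.3852.
All moduli strictly greater than 1? Yes.
Verdict: Invertible.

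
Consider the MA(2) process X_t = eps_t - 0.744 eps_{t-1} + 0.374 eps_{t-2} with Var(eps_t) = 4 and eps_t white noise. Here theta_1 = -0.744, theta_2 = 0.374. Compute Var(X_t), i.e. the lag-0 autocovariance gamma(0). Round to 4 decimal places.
\gamma(0) = 6.7736

For an MA(q) process X_t = eps_t + sum_i theta_i eps_{t-i} with
Var(eps_t) = sigma^2, the variance is
  gamma(0) = sigma^2 * (1 + sum_i theta_i^2).
  sum_i theta_i^2 = (-0.744)^2 + (0.374)^2 = 0.553536 + 0.139876 = 0.693412.
  gamma(0) = 4 * (1 + 0.693412) = 4 * 1.693412 = 6.773648, which rounds to 6.7736.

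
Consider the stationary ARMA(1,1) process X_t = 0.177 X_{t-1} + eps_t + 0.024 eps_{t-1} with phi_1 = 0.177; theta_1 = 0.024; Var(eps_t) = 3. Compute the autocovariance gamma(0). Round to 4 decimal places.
\gamma(0) = 3.1251

Multiply the model equation by X_{t-k} and take expectations. With theta_0 = psi_0 = 1 and psi_j the MA(infinity) weights, this gives
  gamma(k) - sum_i phi_i gamma(k-i) = c_k,
  c_k = sigma^2 * sum_{j=k..q} theta_j psi_{j-k}   (c_k = 0 for k > q),
using gamma(-m) = gamma(m).
psi-weights needed (psi_j = theta_j + sum_i phi_i psi_{j-i}):
  psi_1 = theta_1 + phi_1 = 0.024 + (0.177) = 0.201
Right-hand sides:
  c_0 = sigma^2 (1 + theta_1 psi_1) = 3 * (1 + (0.024)(0.201)) = 3 * 1.004824 = 3.014472
  c_1 = sigma^2 theta_1 = 3 * (0.024) = 0.072
  c_2 = 0
Equations for k = 0 and k = 1 (AR order 1):
  gamma(0) = phi_1 gamma(1) + c_0
  gamma(1) = phi_1 gamma(0) + c_1
Substituting the second into the first: gamma(0) (1 - phi_1^2) = c_0 + phi_1 c_1, so
  gamma(0) = (c_0 + phi_1 c_1) / (1 - phi_1^2) = (3.014472 + (0.177)(0.072)) / (1 - (0.177)^2) = 3.027216 / 0.968671 = 3.125123.
Therefore gamma(0) = 3.1251 (to 4 decimal places).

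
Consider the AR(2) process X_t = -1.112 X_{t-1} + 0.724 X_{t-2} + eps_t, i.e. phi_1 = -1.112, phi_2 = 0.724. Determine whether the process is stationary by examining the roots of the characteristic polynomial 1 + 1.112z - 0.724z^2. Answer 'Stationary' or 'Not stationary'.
\text{Not stationary}

The AR(p) characteristic polynomial is P(z) = 1 + 1.112z - 0.724z^2.
Stationarity requires all roots to lie outside the unit circle, i.e. |z| > 1 for every root.
Set 1 + (1.112) z + (-0.724) z^2 = 0, i.e. a z^2 + b z + c = 0 with a = -0.724, b = 1.112, c = 1.
Discriminant D = b^2 - 4ac = (1.112)^2 - 4*(-0.724)*1 = 1.236544 - (-2.896) = 4.132544.
D >= 0, so the roots are real: z = (-b +/- sqrt(D)) / (2a) = (-1.112 +/- 2.032866) / (-1.448).
  z_1 = (-1.112 + 2.032866) / (-1.448) = -0.636,   |z_1| = 0.636.
  z_2 = (-1.112 - 2.032866) / (-1.448) = 2.1719,   |z_2| = 2.1719.
Moduli of all roots: 0.6360, 2.1719.
All moduli strictly greater than 1? No.
Verdict: Not stationary.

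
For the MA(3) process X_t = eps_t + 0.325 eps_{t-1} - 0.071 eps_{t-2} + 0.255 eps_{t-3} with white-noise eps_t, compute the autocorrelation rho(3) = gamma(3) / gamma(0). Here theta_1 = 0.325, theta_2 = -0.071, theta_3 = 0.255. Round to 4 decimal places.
\rho(3) = 0.2169

For an MA(q) process with theta_0 = 1, the autocovariance is
  gamma(k) = sigma^2 * sum_{i=0..q-k} theta_i * theta_{i+k},
and rho(k) = gamma(k) / gamma(0). Sigma^2 cancels.
  numerator   = (1)*(0.255) = 0.255.
  denominator = (1)^2 + (0.325)^2 + (-0.071)^2 + (0.255)^2 = 1.175691.
  rho(3) = 0.255 / 1.175691 = 0.2169.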